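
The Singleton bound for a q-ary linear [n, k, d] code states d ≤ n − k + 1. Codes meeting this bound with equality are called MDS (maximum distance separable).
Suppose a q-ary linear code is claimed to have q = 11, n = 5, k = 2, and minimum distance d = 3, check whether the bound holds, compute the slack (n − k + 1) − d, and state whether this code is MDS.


Singleton RHS = n − k + 1 = 4, slack = 1, bound satisfied, not MDS.

Singleton bound: d ≤ n − k + 1.
Here n = 5, k = 2, so n − k + 1 = 4.
Given d = 3, check d ≤ 4: YES.
Slack = (n − k + 1) − d = 1.
The code is NOT MDS (slack = 1 > 0).
Description: the claimed parameters are [5, 2, 3]_11; such a code would be non-MDS.


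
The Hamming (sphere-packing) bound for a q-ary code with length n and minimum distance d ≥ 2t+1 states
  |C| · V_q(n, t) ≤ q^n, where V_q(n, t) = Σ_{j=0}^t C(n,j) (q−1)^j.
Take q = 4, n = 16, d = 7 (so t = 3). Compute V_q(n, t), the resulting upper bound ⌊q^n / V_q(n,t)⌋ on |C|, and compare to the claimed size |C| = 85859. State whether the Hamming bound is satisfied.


V_q(n, t) = 16249, q^n = 4294967296, Hamming bound = 264321, |C| = 85859 ≤ bound (satisfied).

Step 1: Compute V_q(n, t) = Σ_{j=0}^3 C(n, j) (q−1)^j.
  j = 0: C(16,0)·(3)^0 = 1·1 = 1.
  j = 1: C(16,1)·(3)^1 = 16·3 = 48.
  j = 2: C(16,2)·(3)^2 = 120·9 = 1080.
  j = 3: C(16,3)·(3)^3 = 560·27 = 15120.
  V_q(n, t) = 1 + 48 + 1080 + 15120 = 16249.
Step 2: q^n = 4^16 = 4294967296.
Step 3: Hamming bound ⌊q^n / V_q(n,t)⌋ = ⌊4294967296/16249⌋ = 264321.
Step 4: Compare |C| = 85859 to 264321: satisfied.
The claimed |C| lies below the Hamming bound.


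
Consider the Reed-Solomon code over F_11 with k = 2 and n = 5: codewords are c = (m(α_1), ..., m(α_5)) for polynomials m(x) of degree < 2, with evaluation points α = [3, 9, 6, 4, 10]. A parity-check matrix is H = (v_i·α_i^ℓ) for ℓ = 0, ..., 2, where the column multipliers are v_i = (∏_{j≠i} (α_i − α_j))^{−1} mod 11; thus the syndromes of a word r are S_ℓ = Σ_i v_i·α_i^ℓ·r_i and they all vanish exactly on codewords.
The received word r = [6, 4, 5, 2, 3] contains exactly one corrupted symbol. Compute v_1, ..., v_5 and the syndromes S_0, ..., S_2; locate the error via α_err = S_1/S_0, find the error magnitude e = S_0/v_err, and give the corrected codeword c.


S = (1, 10, 1), error at position 5, error magnitude e = 3, c = [6, 4, 5, 2, 0].

Step 1: column multipliers v_i = (∏_{j≠i}(α_i − α_j))^{−1} mod 11.
  i = 1 (α = 3): (3−9)(3−6)(3−4)(3−10) = (−6)·(−3)·(−1)·(−7) = 126 ≡ 5, so v_1 = 5^{−1} = 9 (mod 11).
  i = 2 (α = 9): (9−3)(9−6)(9−4)(9−10) = 6·3·5·(−1) = −90 ≡ 9, so v_2 = 9^{−1} = 5 (mod 11).
  i = 3 (α = 6): (6−3)(6−9)(6−4)(6−10) = 3·(−3)·2·(−4) = 72 ≡ 6, so v_3 = 6^{−1} = 2 (mod 11).
  i = 4 (α = 4): (4−3)(4−9)(4−6)(4−10) = 1·(−5)·(−2)·(−6) = −60 ≡ 6, so v_4 = 6^{−1} = 2 (mod 11).
  i = 5 (α = 10): (10−3)(10−9)(10−6)(10−4) = 7·1·4·6 = 168 ≡ 3, so v_5 = 3^{−1} = 4 (mod 11).
  v = [9, 5, 2, 2, 4].
Step 2: syndromes of r = [6, 4, 5, 2, 3] (all sums mod 11).
  S_0 = Σ v_i r_i = 9·6 + 5·4 + 2·5 + 2·2 + 4·3 = 100 ≡ 1.
  S_1 = Σ v_i α_i r_i = 9·3·6 + 5·9·4 + 2·6·5 + 2·4·2 + 4·10·3 = 538 ≡ 10.
  α_i^2 mod 11 = [9, 4, 3, 5, 1].
  S_2 = Σ v_i α_i^2 r_i = 9·9·6 + 5·4·4 + 2·3·5 + 2·5·2 + 4·1·3 = 628 ≡ 1.
  S = (1, 10, 1) ≠ 0, so r is not a codeword (an error is present).
Step 3: locate the error. For a single error e at position i, S_ℓ = v_i·e·α_i^ℓ, so α_err = S_1/S_0.
  S_0^{−1} = 1^{−1} = 1 (mod 11), so α_err = 10·1 = 10 ≡ 10 = α_5. Error position i = 5.
  Consistency check: S_2/S_1 = 1·10 = 10 ≡ 10 = α_err ✓ (single-error assumption holds).
Step 4: error magnitude e = S_0/v_5 = S_0·∏_{j≠5}(α_5 − α_j) = 1·3 = 3 ≡ 3 (mod 11).
Step 5: correct position 5: c_5 = r_5 − e = 3 − 3 ≡ 0 (mod 11). Hence c = [6, 4, 5, 2, 0].
  Check: interpolating c through the α_i gives m(x) = 7 + 7·x (degree < 2) with m(α_i) = c_i for every i, so c is indeed a codeword.


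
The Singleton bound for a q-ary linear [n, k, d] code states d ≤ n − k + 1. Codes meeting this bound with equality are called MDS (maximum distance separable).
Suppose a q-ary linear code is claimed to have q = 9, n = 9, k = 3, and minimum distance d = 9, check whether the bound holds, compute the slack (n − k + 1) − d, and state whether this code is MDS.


Singleton RHS = n − k + 1 = 7, slack = -2, bound violated (no such code; not MDS).

Singleton bound: d ≤ n − k + 1.
Here n = 9, k = 3, so n − k + 1 = 7.
Given d = 9, check d ≤ 7: NO.
Slack = (n − k + 1) − d = -2.
The slack is negative: d = 9 exceeds n − k + 1 = 7 by 2, so the Singleton bound is violated and no linear [9, 3, 9]_9 code can exist. In particular it is not MDS (MDS requires d = n − k + 1 exactly).
Description: the claimed parameters are [9, 3, 9]_9; such a code would be impossible (violates the Singleton bound).


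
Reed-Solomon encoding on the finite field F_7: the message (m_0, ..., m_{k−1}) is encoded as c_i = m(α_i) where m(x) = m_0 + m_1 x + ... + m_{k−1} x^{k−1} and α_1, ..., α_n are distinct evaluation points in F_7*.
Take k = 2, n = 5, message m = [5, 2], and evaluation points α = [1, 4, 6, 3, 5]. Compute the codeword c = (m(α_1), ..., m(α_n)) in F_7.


c = [0, 6, 3, 4, 1]

Message polynomial: m(x) = 5 + 2·x (mod 7).
For each evaluation point α_i, compute m(α_i) mod 7:
  α_1 = 1: Horner steps 2 → 0, so m(1) = 0.
  α_2 = 4: Horner steps 2 → 6, so m(4) = 6.
  α_3 = 6: Horner steps 2 → 3, so m(6) = 3.
  α_4 = 3: Horner steps 2 → 4, so m(3) = 4.
  α_5 = 5: Horner steps 2 → 1, so m(5) = 1.
Codeword c = [0, 6, 3, 4, 1] ∈ F_7^5.


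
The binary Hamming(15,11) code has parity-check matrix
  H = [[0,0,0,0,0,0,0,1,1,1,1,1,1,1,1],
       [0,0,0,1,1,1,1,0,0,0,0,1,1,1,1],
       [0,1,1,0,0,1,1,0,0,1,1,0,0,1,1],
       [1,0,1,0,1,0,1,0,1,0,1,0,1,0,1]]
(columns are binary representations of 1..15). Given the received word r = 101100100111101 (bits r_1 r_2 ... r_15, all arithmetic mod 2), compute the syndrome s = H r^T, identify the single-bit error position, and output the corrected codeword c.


s = (1, 1, 1, 0)^T, error position = 14, corrected codeword c = 101100100111111

Compute s = H r^T mod 2 one row at a time:
  s_1 = 0 + 0 + 1 + 1 + 1 + 1 + 0 + 1 = 5 ≡ 1 (mod 2).
  s_2 = 1 + 0 + 0 + 1 + 1 + 1 + 0 + 1 = 5 ≡ 1 (mod 2).
  s_3 = 0 + 1 + 0 + 1 + 1 + 1 + 0 + 1 = 5 ≡ 1 (mod 2).
  s_4 = 1 + 1 + 0 + 1 + 0 + 1 + 1 + 1 = 6 ≡ 0 (mod 2).
s = (1, 1, 1, 0)^T — this equals column 14 of H (binary 1110), so error is at position 14.
Correct: flip bit 14 of r = 101100100111101 to get c = 101100100111111.


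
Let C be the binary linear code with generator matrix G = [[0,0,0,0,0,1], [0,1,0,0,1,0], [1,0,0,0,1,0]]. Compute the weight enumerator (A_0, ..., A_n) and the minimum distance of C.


Weight distribution: A_0 = 1, A_1 = 1, A_2 = 3, A_3 = 3. Minimum distance d = 1.

Enumerate all 2^3 = 8 messages m ∈ F_2^3.
For each, compute codeword c = mG in F_2^6, then tally its weight.
  m = 000 → c = 000000, weight = 0.
  m = 100 → c = 000001, weight = 1.
  m = 010 → c = 010010, weight = 2.
  m = 110 → c = 010011, weight = 3.
  m = 001 → c = 100010, weight = 2.
  m = 101 → c = 100011, weight = 3.
  m = 011 → c = 110000, weight = 2.
  m = 111 → c = 110001, weight = 3.
Tally weights:
  weight 0: 1 codewords.
  weight 1: 1 codewords.
  weight 2: 3 codewords.
  weight 3: 3 codewords.
Minimum distance d = smallest w > 0 with A_w > 0 = 1.
Sanity: Σ A_w = 8 = 2^3 = 8 ✓.


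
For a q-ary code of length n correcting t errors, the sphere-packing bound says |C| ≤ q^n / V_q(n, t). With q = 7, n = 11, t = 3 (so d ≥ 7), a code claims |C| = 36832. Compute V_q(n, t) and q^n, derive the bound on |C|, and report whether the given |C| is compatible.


V_q(n, t) = 37687, q^n = 1977326743, Hamming bound = 52467, |C| = 36832 ≤ bound (satisfied).

Step 1: Compute V_q(n, t) = Σ_{j=0}^3 C(n, j) (q−1)^j.
  j = 0: C(11,0)·(6)^0 = 1·1 = 1.
  j = 1: C(11,1)·(6)^1 = 11·6 = 66.
  j = 2: C(11,2)·(6)^2 = 55·36 = 1980.
  j = 3: C(11,3)·(6)^3 = 165·216 = 35640.
  V_q(n, t) = 1 + 66 + 1980 + 35640 = 37687.
Step 2: q^n = 7^11 = 1977326743.
Step 3: Hamming bound ⌊q^n / V_q(n,t)⌋ = ⌊1977326743/37687⌋ = 52467.
Step 4: Compare |C| = 36832 to 52467: satisfied.
The claimed |C| lies below the Hamming bound.


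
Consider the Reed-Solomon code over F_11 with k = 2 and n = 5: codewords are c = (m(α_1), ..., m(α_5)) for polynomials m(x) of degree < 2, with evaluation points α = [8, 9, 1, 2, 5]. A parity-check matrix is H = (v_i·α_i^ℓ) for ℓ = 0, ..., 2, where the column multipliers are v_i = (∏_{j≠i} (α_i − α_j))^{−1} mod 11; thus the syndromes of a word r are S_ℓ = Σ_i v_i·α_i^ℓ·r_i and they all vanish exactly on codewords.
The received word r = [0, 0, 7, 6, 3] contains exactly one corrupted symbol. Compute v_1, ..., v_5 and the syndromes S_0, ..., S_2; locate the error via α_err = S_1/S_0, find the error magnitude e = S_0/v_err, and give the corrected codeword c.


S = (3, 5, 1), error at position 2, error magnitude e = 1, c = [0, 10, 7, 6, 3].

Step 1: column multipliers v_i = (∏_{j≠i}(α_i − α_j))^{−1} mod 11.
  i = 1 (α = 8): (8−9)(8−1)(8−2)(8−5) = (−1)·7·6·3 = −126 ≡ 6, so v_1 = 6^{−1} = 2 (mod 11).
  i = 2 (α = 9): (9−8)(9−1)(9−2)(9−5) = 1·8·7·4 = 224 ≡ 4, so v_2 = 4^{−1} = 3 (mod 11).
  i = 3 (α = 1): (1−8)(1−9)(1−2)(1−5) = (−7)·(−8)·(−1)·(−4) = 224 ≡ 4, so v_3 = 4^{−1} = 3 (mod 11).
  i = 4 (α = 2): (2−8)(2−9)(2−1)(2−5) = (−6)·(−7)·1·(−3) = −126 ≡ 6, so v_4 = 6^{−1} = 2 (mod 11).
  i = 5 (α = 5): (5−8)(5−9)(5−1)(5−2) = (−3)·(−4)·4·3 = 144 ≡ 1, so v_5 = 1^{−1} = 1 (mod 11).
  v = [2, 3, 3, 2, 1].
Step 2: syndromes of r = [0, 0, 7, 6, 3] (all sums mod 11).
  S_0 = Σ v_i r_i = 2·0 + 3·0 + 3·7 + 2·6 + 1·3 = 36 ≡ 3.
  S_1 = Σ v_i α_i r_i = 2·8·0 + 3·9·0 + 3·1·7 + 2·2·6 + 1·5·3 = 60 ≡ 5.
  α_i^2 mod 11 = [9, 4, 1, 4, 3].
  S_2 = Σ v_i α_i^2 r_i = 2·9·0 + 3·4·0 + 3·1·7 + 2·4·6 + 1·3·3 = 78 ≡ 1.
  S = (3, 5, 1) ≠ 0, so r is not a codeword (an error is present).
Step 3: locate the error. For a single error e at position i, S_ℓ = v_i·e·α_i^ℓ, so α_err = S_1/S_0.
  S_0^{−1} = 3^{−1} = 4 (mod 11), so α_err = 5·4 = 20 ≡ 9 = α_2. Error position i = 2.
  Consistency check: S_2/S_1 = 1·9 = 9 ≡ 9 = α_err ✓ (single-error assumption holds).
Step 4: error magnitude e = S_0/v_2 = S_0·∏_{j≠2}(α_2 − α_j) = 3·4 = 12 ≡ 1 (mod 11).
Step 5: correct position 2: c_2 = r_2 − e = 0 − 1 ≡ 10 (mod 11). Hence c = [0, 10, 7, 6, 3].
  Check: interpolating c through the α_i gives m(x) = 8 + 10·x (degree < 2) with m(α_i) = c_i for every i, so c is indeed a codeword.


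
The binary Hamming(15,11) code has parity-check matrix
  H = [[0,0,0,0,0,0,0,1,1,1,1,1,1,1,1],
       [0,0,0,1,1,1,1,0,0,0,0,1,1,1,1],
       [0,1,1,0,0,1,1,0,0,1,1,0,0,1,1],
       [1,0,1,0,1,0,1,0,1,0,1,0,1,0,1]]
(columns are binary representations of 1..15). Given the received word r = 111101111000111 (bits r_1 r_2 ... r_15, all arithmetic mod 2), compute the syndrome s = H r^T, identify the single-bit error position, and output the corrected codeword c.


s = (1, 0, 0, 0)^T, error position = 8, corrected codeword c = 111101101000111

Compute s = H r^T mod 2 one row at a time:
  s_1 = 1 + 1 + 0 + 0 + 0 + 1 + 1 + 1 = 5 ≡ 1 (mod 2).
  s_2 = 1 + 0 + 1 + 1 + 0 + 1 + 1 + 1 = 6 ≡ 0 (mod 2).
  s_3 = 1 + 1 + 1 + 1 + 0 + 0 + 1 + 1 = 6 ≡ 0 (mod 2).
  s_4 = 1 + 1 + 0 + 1 + 1 + 0 + 1 + 1 = 6 ≡ 0 (mod 2).
s = (1, 0, 0, 0)^T — this equals column 8 of H (binary 1000), so error is at position 8.
Correct: flip bit 8 of r = 111101111000111 to get c = 111101101000111.


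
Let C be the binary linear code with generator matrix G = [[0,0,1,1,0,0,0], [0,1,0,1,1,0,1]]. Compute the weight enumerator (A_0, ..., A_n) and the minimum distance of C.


Weight distribution: A_0 = 1, A_2 = 1, A_4 = 2. Minimum distance d = 2.

Enumerate all 2^2 = 4 messages m ∈ F_2^2.
For each, compute codeword c = mG in F_2^7, then tally its weight.
  m = 00 → c = 0000000, weight = 0.
  m = 10 → c = 0011000, weight = 2.
  m = 01 → c = 0101101, weight = 4.
  m = 11 → c = 0110101, weight = 4.
Tally weights:
  weight 0: 1 codewords.
  weight 2: 1 codewords.
  weight 4: 2 codewords.
Minimum distance d = smallest w > 0 with A_w > 0 = 2.
Sanity: Σ A_w = 4 = 2^2 = 4 ✓.


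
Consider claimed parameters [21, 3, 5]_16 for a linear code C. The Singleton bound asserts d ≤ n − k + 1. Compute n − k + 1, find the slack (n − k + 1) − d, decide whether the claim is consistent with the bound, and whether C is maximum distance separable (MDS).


Singleton RHS = n − k + 1 = 19, slack = 14, bound satisfied, not MDS.

Singleton bound: d ≤ n − k + 1.
Here n = 21, k = 3, so n − k + 1 = 19.
Given d = 5, check d ≤ 19: YES.
Slack = (n − k + 1) − d = 14.
The code is NOT MDS (slack = 14 > 0).
Description: the claimed parameters are [21, 3, 5]_16; such a code would be non-MDS.


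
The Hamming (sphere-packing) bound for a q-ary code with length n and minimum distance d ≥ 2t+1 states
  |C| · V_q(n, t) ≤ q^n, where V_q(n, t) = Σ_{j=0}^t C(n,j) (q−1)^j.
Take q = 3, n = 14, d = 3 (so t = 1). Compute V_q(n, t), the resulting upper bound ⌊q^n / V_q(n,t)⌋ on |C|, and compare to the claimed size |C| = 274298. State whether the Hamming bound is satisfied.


V_q(n, t) = 29, q^n = 4782969, Hamming bound = 164929, |C| = 274298 > bound (violated).

Step 1: Compute V_q(n, t) = Σ_{j=0}^1 C(n, j) (q−1)^j.
  j = 0: C(14,0)·(2)^0 = 1·1 = 1.
  j = 1: C(14,1)·(2)^1 = 14·2 = 28.
  V_q(n, t) = 1 + 28 = 29.
Step 2: q^n = 3^14 = 4782969.
Step 3: Hamming bound ⌊q^n / V_q(n,t)⌋ = ⌊4782969/29⌋ = 164929.
Step 4: Compare |C| = 274298 to 164929: violated.
The claimed |C| lies above the Hamming bound, so no 3-ary code of length 14 with d ≥ 3 can have 274298 codewords.


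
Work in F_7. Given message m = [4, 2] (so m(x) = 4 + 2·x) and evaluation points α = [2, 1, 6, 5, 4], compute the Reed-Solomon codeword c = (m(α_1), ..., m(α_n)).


c = [1, 6, 2, 0, 5]

Message polynomial: m(x) = 4 + 2·x (mod 7).
For each evaluation point α_i, compute m(α_i) mod 7:
  α_1 = 2: Horner steps 2 → 1, so m(2) = 1.
  α_2 = 1: Horner steps 2 → 6, so m(1) = 6.
  α_3 = 6: Horner steps 2 → 2, so m(6) = 2.
  α_4 = 5: Horner steps 2 → 0, so m(5) = 0.
  α_5 = 4: Horner steps 2 → 5, so m(4) = 5.
Codeword c = [1, 6, 2, 0, 5] ∈ F_7^5.


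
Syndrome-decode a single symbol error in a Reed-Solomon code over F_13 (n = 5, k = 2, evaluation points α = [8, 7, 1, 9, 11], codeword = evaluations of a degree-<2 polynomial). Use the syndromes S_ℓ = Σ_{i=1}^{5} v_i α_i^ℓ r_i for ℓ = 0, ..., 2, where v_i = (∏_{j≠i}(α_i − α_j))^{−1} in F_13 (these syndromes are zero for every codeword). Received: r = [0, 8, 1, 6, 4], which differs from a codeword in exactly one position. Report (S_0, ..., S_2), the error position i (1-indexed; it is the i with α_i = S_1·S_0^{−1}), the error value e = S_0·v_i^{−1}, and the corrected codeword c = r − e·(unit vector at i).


S = (4, 6, 9), error at position 1, error magnitude e = 6, c = [7, 8, 1, 6, 4].

Step 1: column multipliers v_i = (∏_{j≠i}(α_i − α_j))^{−1} mod 13.
  i = 1 (α = 8): (8−7)(8−1)(8−9)(8−11) = 1·7·(−1)·(−3) = 21 ≡ 8, so v_1 = 8^{−1} = 5 (mod 13).
  i = 2 (α = 7): (7−8)(7−1)(7−9)(7−11) = (−1)·6·(−2)·(−4) = −48 ≡ 4, so v_2 = 4^{−1} = 10 (mod 13).
  i = 3 (α = 1): (1−8)(1−7)(1−9)(1−11) = (−7)·(−6)·(−8)·(−10) = 3360 ≡ 6, so v_3 = 6^{−1} = 11 (mod 13).
  i = 4 (α = 9): (9−8)(9−7)(9−1)(9−11) = 1·2·8·(−2) = −32 ≡ 7, so v_4 = 7^{−1} = 2 (mod 13).
  i = 5 (α = 11): (11−8)(11−7)(11−1)(11−9) = 3·4·10·2 = 240 ≡ 6, so v_5 = 6^{−1} = 11 (mod 13).
  v = [5, 10, 11, 2, 11].
Step 2: syndromes of r = [0, 8, 1, 6, 4] (all sums mod 13).
  S_0 = Σ v_i r_i = 5·0 + 10·8 + 11·1 + 2·6 + 11·4 = 147 ≡ 4.
  S_1 = Σ v_i α_i r_i = 5·8·0 + 10·7·8 + 11·1·1 + 2·9·6 + 11·11·4 = 1163 ≡ 6.
  α_i^2 mod 13 = [12, 10, 1, 3, 4].
  S_2 = Σ v_i α_i^2 r_i = 5·12·0 + 10·10·8 + 11·1·1 + 2·3·6 + 11·4·4 = 1023 ≡ 9.
  S = (4, 6, 9) ≠ 0, so r is not a codeword (an error is present).
Step 3: locate the error. For a single error e at position i, S_ℓ = v_i·e·α_i^ℓ, so α_err = S_1/S_0.
  S_0^{−1} = 4^{−1} = 10 (mod 13), so α_err = 6·10 = 60 ≡ 8 = α_1. Error position i = 1.
  Consistency check: S_2/S_1 = 9·11 = 99 ≡ 8 = α_err ✓ (single-error assumption holds).
Step 4: error magnitude e = S_0/v_1 = S_0·∏_{j≠1}(α_1 − α_j) = 4·8 = 32 ≡ 6 (mod 13).
Step 5: correct position 1: c_1 = r_1 − e = 0 − 6 ≡ 7 (mod 13). Hence c = [7, 8, 1, 6, 4].
  Check: interpolating c through the α_i gives m(x) = 2 + 12·x (degree < 2) with m(α_i) = c_i for every i, so c is indeed a codeword.


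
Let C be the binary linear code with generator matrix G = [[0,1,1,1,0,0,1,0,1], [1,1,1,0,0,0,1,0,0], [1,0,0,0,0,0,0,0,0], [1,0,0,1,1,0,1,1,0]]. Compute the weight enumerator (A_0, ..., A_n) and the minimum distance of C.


Weight distribution: A_0 = 1, A_1 = 1, A_2 = 1, A_3 = 2, A_4 = 3, A_5 = 5, A_6 = 3. Minimum distance d = 1.

Enumerate all 2^4 = 16 messages m ∈ F_2^4.
For each, compute codeword c = mG in F_2^9, then tally its weight.
  m = 0000 → c = 000000000, weight = 0.
  m = 1000 → c = 011100101, weight = 5.
  m = 0100 → c = 111000100, weight = 4.
  m = 1100 → c = 100100001, weight = 3.
  m = 0010 → c = 100000000, weight = 1.
  m = 1010 → c = 111100101, weight = 6.
  m = 0110 → c = 011000100, weight = 3.
  m = 1110 → c = 000100001, weight = 2.
  m = 0001 → c = 100110110, weight = 5.
  m = 1001 → c = 111010011, weight = 6.
  m = 0101 → c = 011110010, weight = 5.
  m = 1101 → c = 000010111, weight = 4.
  m = 0011 → c = 000110110, weight = 4.
  m = 1011 → c = 011010011, weight = 5.
  m = 0111 → c = 111110010, weight = 6.
  m = 1111 → c = 100010111, weight = 5.
Tally weights:
  weight 0: 1 codewords.
  weight 1: 1 codewords.
  weight 2: 1 codewords.
  weight 3: 2 codewords.
  weight 4: 3 codewords.
  weight 5: 5 codewords.
  weight 6: 3 codewords.
Minimum distance d = smallest w > 0 with A_w > 0 = 1.
Sanity: Σ A_w = 16 = 2^4 = 16 ✓.


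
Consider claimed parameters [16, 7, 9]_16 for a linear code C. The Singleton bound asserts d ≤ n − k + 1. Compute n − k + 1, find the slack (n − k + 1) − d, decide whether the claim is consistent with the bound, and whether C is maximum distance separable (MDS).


Singleton RHS = n − k + 1 = 10, slack = 1, bound satisfied, not MDS.

Singleton bound: d ≤ n − k + 1.
Here n = 16, k = 7, so n − k + 1 = 10.
Given d = 9, check d ≤ 10: YES.
Slack = (n − k + 1) − d = 1.
The code is NOT MDS (slack = 1 > 0).
Description: the claimed parameters are [16, 7, 9]_16; such a code would be non-MDS.


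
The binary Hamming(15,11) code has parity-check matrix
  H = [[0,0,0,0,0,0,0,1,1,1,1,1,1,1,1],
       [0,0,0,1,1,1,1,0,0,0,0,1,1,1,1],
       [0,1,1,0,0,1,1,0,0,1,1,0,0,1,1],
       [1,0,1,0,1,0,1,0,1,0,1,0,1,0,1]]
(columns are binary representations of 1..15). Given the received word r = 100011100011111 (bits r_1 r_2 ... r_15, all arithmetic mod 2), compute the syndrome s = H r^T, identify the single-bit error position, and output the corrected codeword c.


s = (1, 1, 1, 0)^T, error position = 14, corrected codeword c = 100011100011101

Compute s = H r^T mod 2 one row at a time:
  s_1 = 0 + 0 + 0 + 1 + 1 + 1 + 1 + 1 = 5 ≡ 1 (mod 2).
  s_2 = 0 + 1 + 1 + 1 + 1 + 1 + 1 + 1 = 7 ≡ 1 (mod 2).
  s_3 = 0 + 0 + 1 + 1 + 0 + 1 + 1 + 1 = 5 ≡ 1 (mod 2).
  s_4 = 1 + 0 + 1 + 1 + 0 + 1 + 1 + 1 = 6 ≡ 0 (mod 2).
s = (1, 1, 1, 0)^T — this equals column 14 of H (binary 1110), so error is at position 14.
Correct: flip bit 14 of r = 100011100011111 to get c = 100011100011101.


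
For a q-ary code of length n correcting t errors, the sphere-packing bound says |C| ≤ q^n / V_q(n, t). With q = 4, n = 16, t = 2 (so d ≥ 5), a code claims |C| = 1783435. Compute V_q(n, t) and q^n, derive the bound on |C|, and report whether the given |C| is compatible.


V_q(n, t) = 1129, q^n = 4294967296, Hamming bound = 3804222, |C| = 1783435 ≤ bound (satisfied).

Step 1: Compute V_q(n, t) = Σ_{j=0}^2 C(n, j) (q−1)^j.
  j = 0: C(16,0)·(3)^0 = 1·1 = 1.
  j = 1: C(16,1)·(3)^1 = 16·3 = 48.
  j = 2: C(16,2)·(3)^2 = 120·9 = 1080.
  V_q(n, t) = 1 + 48 + 1080 = 1129.
Step 2: q^n = 4^16 = 4294967296.
Step 3: Hamming bound ⌊q^n / V_q(n,t)⌋ = ⌊4294967296/1129⌋ = 3804222.
Step 4: Compare |C| = 1783435 to 3804222: satisfied.
The claimed |C| lies below the Hamming bound.


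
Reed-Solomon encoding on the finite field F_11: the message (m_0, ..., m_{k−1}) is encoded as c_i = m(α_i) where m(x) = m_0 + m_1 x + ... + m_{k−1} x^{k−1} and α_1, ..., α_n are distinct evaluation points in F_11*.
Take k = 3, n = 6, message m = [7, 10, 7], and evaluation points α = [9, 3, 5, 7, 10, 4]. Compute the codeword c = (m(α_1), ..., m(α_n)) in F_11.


c = [4, 1, 1, 2, 4, 5]

Message polynomial: m(x) = 7 + 10·x + 7·x^2 (mod 11).
For each evaluation point α_i, compute m(α_i) mod 11:
  α_1 = 9: Horner steps 7 → 7 → 4, so m(9) = 4.
  α_2 = 3: Horner steps 7 → 9 → 1, so m(3) = 1.
  α_3 = 5: Horner steps 7 → 1 → 1, so m(5) = 1.
  α_4 = 7: Horner steps 7 → 4 → 2, so m(7) = 2.
  α_5 = 10: Horner steps 7 → 3 → 4, so m(10) = 4.
  α_6 = 4: Horner steps 7 → 5 → 5, so m(4) = 5.
Codeword c = [4, 1, 1, 2, 4, 5] ∈ F_11^6.


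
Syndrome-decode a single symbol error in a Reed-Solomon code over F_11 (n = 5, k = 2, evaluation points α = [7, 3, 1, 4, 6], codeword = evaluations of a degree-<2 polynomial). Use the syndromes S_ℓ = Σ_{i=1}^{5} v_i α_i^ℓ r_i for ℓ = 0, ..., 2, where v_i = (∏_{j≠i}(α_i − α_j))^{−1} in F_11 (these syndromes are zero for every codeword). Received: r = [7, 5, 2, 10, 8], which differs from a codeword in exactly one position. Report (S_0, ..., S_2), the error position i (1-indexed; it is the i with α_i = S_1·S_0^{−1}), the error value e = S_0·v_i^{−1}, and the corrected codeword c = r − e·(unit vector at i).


S = (3, 9, 5), error at position 2, error magnitude e = 5, c = [7, 0, 2, 10, 8].

Step 1: column multipliers v_i = (∏_{j≠i}(α_i − α_j))^{−1} mod 11.
  i = 1 (α = 7): (7−3)(7−1)(7−4)(7−6) = 4·6·3·1 = 72 ≡ 6, so v_1 = 6^{−1} = 2 (mod 11).
  i = 2 (α = 3): (3−7)(3−1)(3−4)(3−6) = (−4)·2·(−1)·(−3) = −24 ≡ 9, so v_2 = 9^{−1} = 5 (mod 11).
  i = 3 (α = 1): (1−7)(1−3)(1−4)(1−6) = (−6)·(−2)·(−3)·(−5) = 180 ≡ 4, so v_3 = 4^{−1} = 3 (mod 11).
  i = 4 (α = 4): (4−7)(4−3)(4−1)(4−6) = (−3)·1·3·(−2) = 18 ≡ 7, so v_4 = 7^{−1} = 8 (mod 11).
  i = 5 (α = 6): (6−7)(6−3)(6−1)(6−4) = (−1)·3·5·2 = −30 ≡ 3, so v_5 = 3^{−1} = 4 (mod 11).
  v = [2, 5, 3, 8, 4].
Step 2: syndromes of r = [7, 5, 2, 10, 8] (all sums mod 11).
  S_0 = Σ v_i r_i = 2·7 + 5·5 + 3·2 + 8·10 + 4·8 = 157 ≡ 3.
  S_1 = Σ v_i α_i r_i = 2·7·7 + 5·3·5 + 3·1·2 + 8·4·10 + 4·6·8 = 691 ≡ 9.
  α_i^2 mod 11 = [5, 9, 1, 5, 3].
  S_2 = Σ v_i α_i^2 r_i = 2·5·7 + 5·9·5 + 3·1·2 + 8·5·10 + 4·3·8 = 797 ≡ 5.
  S = (3, 9, 5) ≠ 0, so r is not a codeword (an error is present).
Step 3: locate the error. For a single error e at position i, S_ℓ = v_i·e·α_i^ℓ, so α_err = S_1/S_0.
  S_0^{−1} = 3^{−1} = 4 (mod 11), so α_err = 9·4 = 36 ≡ 3 = α_2. Error position i = 2.
  Consistency check: S_2/S_1 = 5·5 = 25 ≡ 3 = α_err ✓ (single-error assumption holds).
Step 4: error magnitude e = S_0/v_2 = S_0·∏_{j≠2}(α_2 − α_j) = 3·9 = 27 ≡ 5 (mod 11).
Step 5: correct position 2: c_2 = r_2 − e = 5 − 5 ≡ 0 (mod 11). Hence c = [7, 0, 2, 10, 8].
  Check: interpolating c through the α_i gives m(x) = 3 + 10·x (degree < 2) with m(α_i) = c_i for every i, so c is indeed a codeword.


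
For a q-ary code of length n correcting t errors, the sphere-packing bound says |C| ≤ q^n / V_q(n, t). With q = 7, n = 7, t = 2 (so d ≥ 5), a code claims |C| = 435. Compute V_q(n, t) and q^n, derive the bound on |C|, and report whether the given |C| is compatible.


V_q(n, t) = 799, q^n = 823543, Hamming bound = 1030, |C| = 435 ≤ bound (satisfied).

Step 1: Compute V_q(n, t) = Σ_{j=0}^2 C(n, j) (q−1)^j.
  j = 0: C(7,0)·(6)^0 = 1·1 = 1.
  j = 1: C(7,1)·(6)^1 = 7·6 = 42.
  j = 2: C(7,2)·(6)^2 = 21·36 = 756.
  V_q(n, t) = 1 + 42 + 756 = 799.
Step 2: q^n = 7^7 = 823543.
Step 3: Hamming bound ⌊q^n / V_q(n,t)⌋ = ⌊823543/799⌋ = 1030.
Step 4: Compare |C| = 435 to 1030: satisfied.
The claimed |C| lies below the Hamming bound.


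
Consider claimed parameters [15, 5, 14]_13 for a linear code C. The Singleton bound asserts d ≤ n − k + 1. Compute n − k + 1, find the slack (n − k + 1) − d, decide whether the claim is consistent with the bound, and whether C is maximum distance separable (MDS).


Singleton RHS = n − k + 1 = 11, slack = -3, bound violated (no such code; not MDS).

Singleton bound: d ≤ n − k + 1.
Here n = 15, k = 5, so n − k + 1 = 11.
Given d = 14, check d ≤ 11: NO.
Slack = (n − k + 1) − d = -3.
The slack is negative: d = 14 exceeds n − k + 1 = 11 by 3, so the Singleton bound is violated and no linear [15, 5, 14]_13 code can exist. In particular it is not MDS (MDS requires d = n − k + 1 exactly).
Description: the claimed parameters are [15, 5, 14]_13; such a code would be impossible (violates the Singleton bound).


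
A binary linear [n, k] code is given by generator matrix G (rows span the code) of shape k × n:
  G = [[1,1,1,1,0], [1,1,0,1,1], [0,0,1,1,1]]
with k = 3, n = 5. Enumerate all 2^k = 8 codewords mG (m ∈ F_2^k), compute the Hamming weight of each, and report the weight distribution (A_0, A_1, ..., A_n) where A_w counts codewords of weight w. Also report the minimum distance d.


Weight distribution: A_0 = 1, A_1 = 1, A_2 = 1, A_3 = 3, A_4 = 2. Minimum distance d = 1.

Enumerate all 2^3 = 8 messages m ∈ F_2^3.
For each, compute codeword c = mG in F_2^5, then tally its weight.
  m = 000 → c = 00000, weight = 0.
  m = 100 → c = 11110, weight = 4.
  m = 010 → c = 11011, weight = 4.
  m = 110 → c = 00101, weight = 2.
  m = 001 → c = 00111, weight = 3.
  m = 101 → c = 11001, weight = 3.
  m = 011 → c = 11100, weight = 3.
  m = 111 → c = 00010, weight = 1.
Tally weights:
  weight 0: 1 codewords.
  weight 1: 1 codewords.
  weight 2: 1 codewords.
  weight 3: 3 codewords.
  weight 4: 2 codewords.
Minimum distance d = smallest w > 0 with A_w > 0 = 1.
Sanity: Σ A_w = 8 = 2^3 = 8 ✓.


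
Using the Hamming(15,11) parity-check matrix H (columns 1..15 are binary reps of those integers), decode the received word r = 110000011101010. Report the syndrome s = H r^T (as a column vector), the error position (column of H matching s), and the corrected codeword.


s = (1, 0, 1, 0)^T, error position = 10, corrected codeword c = 110000011001010

Compute s = H r^T mod 2 one row at a time:
  s_1 = 1 + 1 + 1 + 0 + 1 + 0 + 1 + 0 = 5 ≡ 1 (mod 2).
  s_2 = 0 + 0 + 0 + 0 + 1 + 0 + 1 + 0 = 2 ≡ 0 (mod 2).
  s_3 = 1 + 0 + 0 + 0 + 1 + 0 + 1 + 0 = 3 ≡ 1 (mod 2).
  s_4 = 1 + 0 + 0 + 0 + 1 + 0 + 0 + 0 = 2 ≡ 0 (mod 2).
s = (1, 0, 1, 0)^T — this equals column 10 of H (binary 1010), so error is at position 10.
Correct: flip bit 10 of r = 110000011101010 to get c = 110000011001010.


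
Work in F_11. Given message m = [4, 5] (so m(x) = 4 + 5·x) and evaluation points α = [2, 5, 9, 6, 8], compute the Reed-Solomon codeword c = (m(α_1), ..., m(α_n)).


c = [3, 7, 5, 1, 0]

Message polynomial: m(x) = 4 + 5·x (mod 11).
For each evaluation point α_i, compute m(α_i) mod 11:
  α_1 = 2: Horner steps 5 → 3, so m(2) = 3.
  α_2 = 5: Horner steps 5 → 7, so m(5) = 7.
  α_3 = 9: Horner steps 5 → 5, so m(9) = 5.
  α_4 = 6: Horner steps 5 → 1, so m(6) = 1.
  α_5 = 8: Horner steps 5 → 0, so m(8) = 0.
Codeword c = [3, 7, 5, 1, 0] ∈ F_11^5.


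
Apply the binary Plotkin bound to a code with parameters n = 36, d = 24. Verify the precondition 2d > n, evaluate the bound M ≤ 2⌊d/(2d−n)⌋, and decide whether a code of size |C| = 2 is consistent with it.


Plotkin bound M ≤ 4; given |C| = 2 ≤ bound (satisfied).

Check applicability: 2d = 48, n = 36.
2d − n = 12 > 0, so Plotkin applies.
Compute d/(2d−n) = 24/12 ≈ 2.0000.
⌊d/(2d−n)⌋ = 2.
Plotkin bound: M ≤ 2·2 = 4.
Given |C| = 2, check: satisfied.
This |C| is below the Plotkin bound.


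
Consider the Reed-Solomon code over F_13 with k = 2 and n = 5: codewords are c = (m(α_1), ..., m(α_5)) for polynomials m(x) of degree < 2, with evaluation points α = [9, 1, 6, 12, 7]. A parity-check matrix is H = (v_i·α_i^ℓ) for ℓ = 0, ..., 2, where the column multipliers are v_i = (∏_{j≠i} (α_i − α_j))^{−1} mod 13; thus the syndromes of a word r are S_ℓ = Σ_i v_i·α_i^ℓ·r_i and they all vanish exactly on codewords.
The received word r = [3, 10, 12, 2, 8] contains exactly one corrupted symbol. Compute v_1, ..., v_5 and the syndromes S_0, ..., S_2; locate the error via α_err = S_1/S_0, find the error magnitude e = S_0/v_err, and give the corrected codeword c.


S = (8, 9, 2), error at position 3, error magnitude e = 8, c = [3, 10, 4, 2, 8].

Step 1: column multipliers v_i = (∏_{j≠i}(α_i − α_j))^{−1} mod 13.
  i = 1 (α = 9): (9−1)(9−6)(9−12)(9−7) = 8·3·(−3)·2 = −144 ≡ 12, so v_1 = 12^{−1} = 12 (mod 13).
  i = 2 (α = 1): (1−9)(1−6)(1−12)(1−7) = (−8)·(−5)·(−11)·(−6) = 2640 ≡ 1, so v_2 = 1^{−1} = 1 (mod 13).
  i = 3 (α = 6): (6−9)(6−1)(6−12)(6−7) = (−3)·5·(−6)·(−1) = −90 ≡ 1, so v_3 = 1^{−1} = 1 (mod 13).
  i = 4 (α = 12): (12−9)(12−1)(12−6)(12−7) = 3·11·6·5 = 990 ≡ 2, so v_4 = 2^{−1} = 7 (mod 13).
  i = 5 (α = 7): (7−9)(7−1)(7−6)(7−12) = (−2)·6·1·(−5) = 60 ≡ 8, so v_5 = 8^{−1} = 5 (mod 13).
  v = [12, 1, 1, 7, 5].
Step 2: syndromes of r = [3, 10, 12, 2, 8] (all sums mod 13).
  S_0 = Σ v_i r_i = 12·3 + 1·10 + 1·12 + 7·2 + 5·8 = 112 ≡ 8.
  S_1 = Σ v_i α_i r_i = 12·9·3 + 1·1·10 + 1·6·12 + 7·12·2 + 5·7·8 = 854 ≡ 9.
  α_i^2 mod 13 = [3, 1, 10, 1, 10].
  S_2 = Σ v_i α_i^2 r_i = 12·3·3 + 1·1·10 + 1·10·12 + 7·1·2 + 5·10·8 = 652 ≡ 2.
  S = (8, 9, 2) ≠ 0, so r is not a codeword (an error is present).
Step 3: locate the error. For a single error e at position i, S_ℓ = v_i·e·α_i^ℓ, so α_err = S_1/S_0.
  S_0^{−1} = 8^{−1} = 5 (mod 13), so α_err = 9·5 = 45 ≡ 6 = α_3. Error position i = 3.
  Consistency check: S_2/S_1 = 2·3 = 6 ≡ 6 = α_err ✓ (single-error assumption holds).
Step 4: error magnitude e = S_0/v_3 = S_0·∏_{j≠3}(α_3 − α_j) = 8·1 = 8 ≡ 8 (mod 13).
Step 5: correct position 3: c_3 = r_3 − e = 12 − 8 ≡ 4 (mod 13). Hence c = [3, 10, 4, 2, 8].
  Check: interpolating c through the α_i gives m(x) = 6 + 4·x (degree < 2) with m(α_i) = c_i for every i, so c is indeed a codeword.


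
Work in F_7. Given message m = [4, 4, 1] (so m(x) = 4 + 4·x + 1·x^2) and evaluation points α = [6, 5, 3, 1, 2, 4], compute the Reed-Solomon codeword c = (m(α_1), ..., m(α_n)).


c = [1, 0, 4, 2, 2, 1]

Message polynomial: m(x) = 4 + 4·x + 1·x^2 (mod 7).
For each evaluation point α_i, compute m(α_i) mod 7:
  α_1 = 6: Horner steps 1 → 3 → 1, so m(6) = 1.
  α_2 = 5: Horner steps 1 → 2 → 0, so m(5) = 0.
  α_3 = 3: Horner steps 1 → 0 → 4, so m(3) = 4.
  α_4 = 1: Horner steps 1 → 5 → 2, so m(1) = 2.
  α_5 = 2: Horner steps 1 → 6 → 2, so m(2) = 2.
  α_6 = 4: Horner steps 1 → 1 → 1, so m(4) = 1.
Codeword c = [1, 0, 4, 2, 2, 1] ∈ F_7^6.


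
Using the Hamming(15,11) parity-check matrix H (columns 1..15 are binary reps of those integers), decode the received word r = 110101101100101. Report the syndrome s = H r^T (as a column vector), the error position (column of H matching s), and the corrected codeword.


s = (0, 1, 1, 1)^T, error position = 7, corrected codeword c = 110101001100101

Compute s = H r^T mod 2 one row at a time:
  s_1 = 0 + 1 + 1 + 0 + 0 + 1 + 0 + 1 = 4 ≡ 0 (mod 2).
  s_2 = 1 + 0 + 1 + 1 + 0 + 1 + 0 + 1 = 5 ≡ 1 (mod 2).
  s_3 = 1 + 0 + 1 + 1 + 1 + 0 + 0 + 1 = 5 ≡ 1 (mod 2).
  s_4 = 1 + 0 + 0 + 1 + 1 + 0 + 1 + 1 = 5 ≡ 1 (mod 2).
s = (0, 1, 1, 1)^T — this equals column 7 of H (binary 0111), so error is at position 7.
Correct: flip bit 7 of r = 110101101100101 to get c = 110101001100101.


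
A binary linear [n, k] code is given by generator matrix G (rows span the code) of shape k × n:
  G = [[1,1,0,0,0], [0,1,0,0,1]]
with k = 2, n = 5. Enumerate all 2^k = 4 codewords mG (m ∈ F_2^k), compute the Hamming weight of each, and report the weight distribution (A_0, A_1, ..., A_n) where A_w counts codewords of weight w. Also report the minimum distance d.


Weight distribution: A_0 = 1, A_2 = 3. Minimum distance d = 2.

Enumerate all 2^2 = 4 messages m ∈ F_2^2.
For each, compute codeword c = mG in F_2^5, then tally its weight.
  m = 00 → c = 00000, weight = 0.
  m = 10 → c = 11000, weight = 2.
  m = 01 → c = 01001, weight = 2.
  m = 11 → c = 10001, weight = 2.
Tally weights:
  weight 0: 1 codewords.
  weight 2: 3 codewords.
Minimum distance d = smallest w > 0 with A_w > 0 = 2.
Sanity: Σ A_w = 4 = 2^2 = 4 ✓.


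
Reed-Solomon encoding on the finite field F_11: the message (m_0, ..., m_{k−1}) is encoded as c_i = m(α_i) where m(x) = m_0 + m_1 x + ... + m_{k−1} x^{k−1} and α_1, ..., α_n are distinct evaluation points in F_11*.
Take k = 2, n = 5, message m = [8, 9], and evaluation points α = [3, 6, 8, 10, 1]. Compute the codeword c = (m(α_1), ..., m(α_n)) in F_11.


c = [2, 7, 3, 10, 6]

Message polynomial: m(x) = 8 + 9·x (mod 11).
For each evaluation point α_i, compute m(α_i) mod 11:
  α_1 = 3: Horner steps 9 → 2, so m(3) = 2.
  α_2 = 6: Horner steps 9 → 7, so m(6) = 7.
  α_3 = 8: Horner steps 9 → 3, so m(8) = 3.
  α_4 = 10: Horner steps 9 → 10, so m(10) = 10.
  α_5 = 1: Horner steps 9 → 6, so m(1) = 6.
Codeword c = [2, 7, 3, 10, 6] ∈ F_11^5.


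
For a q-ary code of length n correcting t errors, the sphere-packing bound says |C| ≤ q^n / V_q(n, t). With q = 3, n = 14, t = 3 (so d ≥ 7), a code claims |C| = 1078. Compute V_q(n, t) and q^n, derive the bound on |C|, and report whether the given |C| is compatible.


V_q(n, t) = 3305, q^n = 4782969, Hamming bound = 1447, |C| = 1078 ≤ bound (satisfied).

Step 1: Compute V_q(n, t) = Σ_{j=0}^3 C(n, j) (q−1)^j.
  j = 0: C(14,0)·(2)^0 = 1·1 = 1.
  j = 1: C(14,1)·(2)^1 = 14·2 = 28.
  j = 2: C(14,2)·(2)^2 = 91·4 = 364.
  j = 3: C(14,3)·(2)^3 = 364·8 = 2912.
  V_q(n, t) = 1 + 28 + 364 + 2912 = 3305.
Step 2: q^n = 3^14 = 4782969.
Step 3: Hamming bound ⌊q^n / V_q(n,t)⌋ = ⌊4782969/3305⌋ = 1447.
Step 4: Compare |C| = 1078 to 1447: satisfied.
The claimed |C| lies below the Hamming bound.


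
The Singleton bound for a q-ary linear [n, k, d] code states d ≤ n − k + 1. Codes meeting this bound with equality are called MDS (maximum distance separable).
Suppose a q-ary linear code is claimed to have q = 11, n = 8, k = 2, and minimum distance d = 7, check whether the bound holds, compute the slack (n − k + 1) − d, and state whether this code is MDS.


Singleton RHS = n − k + 1 = 7, slack = 0, bound satisfied, MDS.

Singleton bound: d ≤ n − k + 1.
Here n = 8, k = 2, so n − k + 1 = 7.
Given d = 7, check d ≤ 7: YES.
Slack = (n − k + 1) − d = 0.
The code is MDS (slack = 0).
Description: the claimed parameters are [8, 2, 7]_11; such a code would be MDS (meets Singleton bound).


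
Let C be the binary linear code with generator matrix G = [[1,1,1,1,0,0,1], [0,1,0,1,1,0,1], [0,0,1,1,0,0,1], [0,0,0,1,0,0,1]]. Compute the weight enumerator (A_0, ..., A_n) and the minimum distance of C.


Weight distribution: A_0 = 1, A_1 = 1, A_2 = 4, A_3 = 4, A_4 = 3, A_5 = 3. Minimum distance d = 1.

Enumerate all 2^4 = 16 messages m ∈ F_2^4.
For each, compute codeword c = mG in F_2^7, then tally its weight.
  m = 0000 → c = 0000000, weight = 0.
  m = 1000 → c = 1111001, weight = 5.
  m = 0100 → c = 0101101, weight = 4.
  m = 1100 → c = 1010100, weight = 3.
  m = 0010 → c = 0011001, weight = 3.
  m = 1010 → c = 1100000, weight = 2.
  m = 0110 → c = 0110100, weight = 3.
  m = 1110 → c = 1001101, weight = 4.
  m = 0001 → c = 0001001, weight = 2.
  m = 1001 → c = 1110000, weight = 3.
  m = 0101 → c = 0100100, weight = 2.
  m = 1101 → c = 1011101, weight = 5.
  m = 0011 → c = 0010000, weight = 1.
  m = 1011 → c = 1101001, weight = 4.
  m = 0111 → c = 0111101, weight = 5.
  m = 1111 → c = 1000100, weight = 2.
Tally weights:
  weight 0: 1 codewords.
  weight 1: 1 codewords.
  weight 2: 4 codewords.
  weight 3: 4 codewords.
  weight 4: 3 codewords.
  weight 5: 3 codewords.
Minimum distance d = smallest w > 0 with A_w > 0 = 1.
Sanity: Σ A_w = 16 = 2^4 = 16 ✓.


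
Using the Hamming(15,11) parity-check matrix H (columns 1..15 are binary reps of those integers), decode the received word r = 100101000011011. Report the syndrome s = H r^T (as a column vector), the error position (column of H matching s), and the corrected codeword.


s = (0, 1, 0, 1)^T, error position = 5, corrected codeword c = 100111000011011

Compute s = H r^T mod 2 one row at a time:
  s_1 = 0 + 0 + 0 + 1 + 1 + 0 + 1 + 1 = 4 ≡ 0 (mod 2).
  s_2 = 1 + 0 + 1 + 0 + 1 + 0 + 1 + 1 = 5 ≡ 1 (mod 2).
  s_3 = 0 + 0 + 1 + 0 + 0 + 1 + 1 + 1 = 4 ≡ 0 (mod 2).
  s_4 = 1 + 0 + 0 + 0 + 0 + 1 + 0 + 1 = 3 ≡ 1 (mod 2).
s = (0, 1, 0, 1)^T — this equals column 5 of H (binary 0101), so error is at position 5.
Correct: flip bit 5 of r = 100101000011011 to get c = 100111000011011.


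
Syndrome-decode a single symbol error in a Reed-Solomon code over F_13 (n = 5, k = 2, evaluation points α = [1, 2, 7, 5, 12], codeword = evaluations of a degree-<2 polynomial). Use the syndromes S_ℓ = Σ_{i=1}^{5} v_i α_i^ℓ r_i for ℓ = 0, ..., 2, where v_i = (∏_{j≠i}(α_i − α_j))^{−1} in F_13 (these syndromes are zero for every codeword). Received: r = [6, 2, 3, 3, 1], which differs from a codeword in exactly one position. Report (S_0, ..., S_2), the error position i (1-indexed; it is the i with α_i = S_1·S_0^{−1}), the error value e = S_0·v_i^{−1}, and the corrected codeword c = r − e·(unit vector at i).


S = (5, 9, 11), error at position 3, error magnitude e = 8, c = [6, 2, 8, 3, 1].

Step 1: column multipliers v_i = (∏_{j≠i}(α_i − α_j))^{−1} mod 13.
  i = 1 (α = 1): (1−2)(1−7)(1−5)(1−12) = (−1)·(−6)·(−4)·(−11) = 264 ≡ 4, so v_1 = 4^{−1} = 10 (mod 13).
  i = 2 (α = 2): (2−1)(2−7)(2−5)(2−12) = 1·(−5)·(−3)·(−10) = −150 ≡ 6, so v_2 = 6^{−1} = 11 (mod 13).
  i = 3 (α = 7): (7−1)(7−2)(7−5)(7−12) = 6·5·2·(−5) = −300 ≡ 12, so v_3 = 12^{−1} = 12 (mod 13).
  i = 4 (α = 5): (5−1)(5−2)(5−7)(5−12) = 4·3·(−2)·(−7) = 168 ≡ 12, so v_4 = 12^{−1} = 12 (mod 13).
  i = 5 (α = 12): (12−1)(12−2)(12−7)(12−5) = 11·10·5·7 = 3850 ≡ 2, so v_5 = 2^{−1} = 7 (mod 13).
  v = [10, 11, 12, 12, 7].
Step 2: syndromes of r = [6, 2, 3, 3, 1] (all sums mod 13).
  S_0 = Σ v_i r_i = 10·6 + 11·2 + 12·3 + 12·3 + 7·1 = 161 ≡ 5.
  S_1 = Σ v_i α_i r_i = 10·1·6 + 11·2·2 + 12·7·3 + 12·5·3 + 7·12·1 = 620 ≡ 9.
  α_i^2 mod 13 = [1, 4, 10, 12, 1].
  S_2 = Σ v_i α_i^2 r_i = 10·1·6 + 11·4·2 + 12·10·3 + 12·12·3 + 7·1·1 = 947 ≡ 11.
  S = (5, 9, 11) ≠ 0, so r is not a codeword (an error is present).
Step 3: locate the error. For a single error e at position i, S_ℓ = v_i·e·α_i^ℓ, so α_err = S_1/S_0.
  S_0^{−1} = 5^{−1} = 8 (mod 13), so α_err = 9·8 = 72 ≡ 7 = α_3. Error position i = 3.
  Consistency check: S_2/S_1 = 11·3 = 33 ≡ 7 = α_err ✓ (single-error assumption holds).
Step 4: error magnitude e = S_0/v_3 = S_0·∏_{j≠3}(α_3 − α_j) = 5·12 = 60 ≡ 8 (mod 13).
Step 5: correct position 3: c_3 = r_3 − e = 3 − 8 ≡ 8 (mod 13). Hence c = [6, 2, 8, 3, 1].
  Check: interpolating c through the α_i gives m(x) = 10 + 9·x (degree < 2) with m(α_i) = c_i for every i, so c is indeed a codeword.
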